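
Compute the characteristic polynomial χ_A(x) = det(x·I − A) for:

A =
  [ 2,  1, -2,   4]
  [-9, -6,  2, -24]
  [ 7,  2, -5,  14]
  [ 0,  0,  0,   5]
x^4 + 4*x^3 - 18*x^2 - 108*x - 135

Expanding det(x·I − A) (e.g. by cofactor expansion or by noting that A is similar to its Jordan form J, which has the same characteristic polynomial as A) gives
  χ_A(x) = x^4 + 4*x^3 - 18*x^2 - 108*x - 135
which factors as (x - 5)*(x + 3)^3. The eigenvalues (with algebraic multiplicities) are λ = -3 with multiplicity 3, λ = 5 with multiplicity 1.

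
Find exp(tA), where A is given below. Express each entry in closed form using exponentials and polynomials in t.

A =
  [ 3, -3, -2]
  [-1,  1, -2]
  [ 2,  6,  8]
e^{tA} =
  [-t*exp(4*t) + exp(4*t), -3*t*exp(4*t), -2*t*exp(4*t)]
  [-t*exp(4*t), -3*t*exp(4*t) + exp(4*t), -2*t*exp(4*t)]
  [2*t*exp(4*t), 6*t*exp(4*t), 4*t*exp(4*t) + exp(4*t)]

Strategy: write A = P · J · P⁻¹ where J is a Jordan canonical form, so e^{tA} = P · e^{tJ} · P⁻¹, and e^{tJ} can be computed block-by-block.

A has Jordan form
J =
  [4, 1, 0]
  [0, 4, 0]
  [0, 0, 4]
(up to reordering of blocks).

Per-block formulas:
  For a 2×2 Jordan block J_2(4): exp(t · J_2(4)) = e^(4t)·(I + t·N), where N is the 2×2 nilpotent shift.
  For a 1×1 block at λ = 4: exp(t · [4]) = [e^(4t)].

After assembling e^{tJ} and conjugating by P, we get:

e^{tA} =
  [-t*exp(4*t) + exp(4*t), -3*t*exp(4*t), -2*t*exp(4*t)]
  [-t*exp(4*t), -3*t*exp(4*t) + exp(4*t), -2*t*exp(4*t)]
  [2*t*exp(4*t), 6*t*exp(4*t), 4*t*exp(4*t) + exp(4*t)]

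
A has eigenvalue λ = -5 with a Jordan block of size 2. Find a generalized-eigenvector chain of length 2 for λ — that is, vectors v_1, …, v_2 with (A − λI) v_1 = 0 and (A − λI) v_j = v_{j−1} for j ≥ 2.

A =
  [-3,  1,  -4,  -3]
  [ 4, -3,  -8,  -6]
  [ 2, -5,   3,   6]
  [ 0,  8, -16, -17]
A Jordan chain for λ = -5 of length 2:
v_1 = (2, 4, 2, 0)ᵀ
v_2 = (1, 0, 0, 0)ᵀ

Let N = A − (-5)·I. We want v_2 with N^2 v_2 = 0 but N^1 v_2 ≠ 0; then v_{j-1} := N · v_j for j = 2, …, 2.

Pick v_2 = (1, 0, 0, 0)ᵀ.
Then v_1 = N · v_2 = (2, 4, 2, 0)ᵀ.

Sanity check: (A − (-5)·I) v_1 = (0, 0, 0, 0)ᵀ = 0. ✓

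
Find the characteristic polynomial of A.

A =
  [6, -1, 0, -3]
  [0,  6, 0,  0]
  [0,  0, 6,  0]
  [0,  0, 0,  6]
x^4 - 24*x^3 + 216*x^2 - 864*x + 1296

Expanding det(x·I − A) (e.g. by cofactor expansion or by noting that A is similar to its Jordan form J, which has the same characteristic polynomial as A) gives
  χ_A(x) = x^4 - 24*x^3 + 216*x^2 - 864*x + 1296
which factors as (x - 6)^4. The eigenvalues (with algebraic multiplicities) are λ = 6 with multiplicity 4.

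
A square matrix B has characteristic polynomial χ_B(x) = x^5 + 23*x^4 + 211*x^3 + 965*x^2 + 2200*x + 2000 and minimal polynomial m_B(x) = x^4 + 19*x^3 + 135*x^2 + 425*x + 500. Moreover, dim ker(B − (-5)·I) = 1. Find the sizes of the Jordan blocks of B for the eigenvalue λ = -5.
Block sizes for λ = -5: [3]

Step 1 — from the characteristic polynomial, algebraic multiplicity of λ = -5 is 3. From dim ker(B − (-5)·I) = 1, there are exactly 1 Jordan blocks for λ = -5.
Step 2 — from the minimal polynomial, the factor (x + 5)^3 tells us the largest block for λ = -5 has size 3.
Step 3 — with total size 3, 1 blocks, and largest block 3, the block sizes (in nonincreasing order) are [3].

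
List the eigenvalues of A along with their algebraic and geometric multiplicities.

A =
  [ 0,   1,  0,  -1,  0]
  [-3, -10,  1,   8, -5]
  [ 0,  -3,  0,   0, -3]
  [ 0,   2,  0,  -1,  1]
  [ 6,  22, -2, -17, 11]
λ = 0: alg = 5, geom = 2

Step 1 — factor the characteristic polynomial to read off the algebraic multiplicities:
  χ_A(x) = x^5

Step 2 — compute geometric multiplicities via the rank-nullity identity g(λ) = n − rank(A − λI):
  rank(A − (0)·I) = 3, so dim ker(A − (0)·I) = n − 3 = 2

Summary:
  λ = 0: algebraic multiplicity = 5, geometric multiplicity = 2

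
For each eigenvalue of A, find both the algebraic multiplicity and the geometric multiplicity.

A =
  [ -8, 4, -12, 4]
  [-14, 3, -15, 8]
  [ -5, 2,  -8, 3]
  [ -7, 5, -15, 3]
λ = -4: alg = 1, geom = 1; λ = -2: alg = 3, geom = 1

Step 1 — factor the characteristic polynomial to read off the algebraic multiplicities:
  χ_A(x) = (x + 2)^3*(x + 4)

Step 2 — compute geometric multiplicities via the rank-nullity identity g(λ) = n − rank(A − λI):
  rank(A − (-4)·I) = 3, so dim ker(A − (-4)·I) = n − 3 = 1
  rank(A − (-2)·I) = 3, so dim ker(A − (-2)·I) = n − 3 = 1

Summary:
  λ = -4: algebraic multiplicity = 1, geometric multiplicity = 1
  λ = -2: algebraic multiplicity = 3, geometric multiplicity = 1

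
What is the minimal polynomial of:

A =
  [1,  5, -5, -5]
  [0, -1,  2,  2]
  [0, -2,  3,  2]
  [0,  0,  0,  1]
x^2 - 2*x + 1

The characteristic polynomial is χ_A(x) = (x - 1)^4, so the eigenvalues are known. The minimal polynomial is
  m_A(x) = Π_λ (x − λ)^{k_λ}
where k_λ is the size of the *largest* Jordan block for λ (equivalently, the smallest k with (A − λI)^k v = 0 for every generalised eigenvector v of λ).

  λ = 1: largest Jordan block has size 2, contributing (x − 1)^2

So m_A(x) = (x - 1)^2 = x^2 - 2*x + 1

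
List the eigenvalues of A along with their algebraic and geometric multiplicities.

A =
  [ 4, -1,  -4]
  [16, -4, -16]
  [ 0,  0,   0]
λ = 0: alg = 3, geom = 2

Step 1 — factor the characteristic polynomial to read off the algebraic multiplicities:
  χ_A(x) = x^3

Step 2 — compute geometric multiplicities via the rank-nullity identity g(λ) = n − rank(A − λI):
  rank(A − (0)·I) = 1, so dim ker(A − (0)·I) = n − 1 = 2

Summary:
  λ = 0: algebraic multiplicity = 3, geometric multiplicity = 2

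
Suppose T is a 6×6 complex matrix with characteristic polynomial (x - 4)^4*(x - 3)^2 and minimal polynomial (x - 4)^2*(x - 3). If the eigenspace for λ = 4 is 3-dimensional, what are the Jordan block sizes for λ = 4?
Block sizes for λ = 4: [2, 1, 1]

Step 1 — from the characteristic polynomial, algebraic multiplicity of λ = 4 is 4. From dim ker(T − (4)·I) = 3, there are exactly 3 Jordan blocks for λ = 4.
Step 2 — from the minimal polynomial, the factor (x − 4)^2 tells us the largest block for λ = 4 has size 2.
Step 3 — with total size 4, 3 blocks, and largest block 2, the block sizes (in nonincreasing order) are [2, 1, 1].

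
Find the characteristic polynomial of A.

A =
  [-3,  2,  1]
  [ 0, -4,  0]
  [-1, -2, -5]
x^3 + 12*x^2 + 48*x + 64

Expanding det(x·I − A) (e.g. by cofactor expansion or by noting that A is similar to its Jordan form J, which has the same characteristic polynomial as A) gives
  χ_A(x) = x^3 + 12*x^2 + 48*x + 64
which factors as (x + 4)^3. The eigenvalues (with algebraic multiplicities) are λ = -4 with multiplicity 3.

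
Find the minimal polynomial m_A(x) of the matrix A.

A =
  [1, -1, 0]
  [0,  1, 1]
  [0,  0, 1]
x^3 - 3*x^2 + 3*x - 1

The characteristic polynomial is χ_A(x) = (x - 1)^3, so the eigenvalues are known. The minimal polynomial is
  m_A(x) = Π_λ (x − λ)^{k_λ}
where k_λ is the size of the *largest* Jordan block for λ (equivalently, the smallest k with (A − λI)^k v = 0 for every generalised eigenvector v of λ).

  λ = 1: largest Jordan block has size 3, contributing (x − 1)^3

So m_A(x) = (x - 1)^3 = x^3 - 3*x^2 + 3*x - 1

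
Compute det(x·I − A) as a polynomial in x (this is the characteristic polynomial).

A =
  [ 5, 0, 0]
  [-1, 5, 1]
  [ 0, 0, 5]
x^3 - 15*x^2 + 75*x - 125

Expanding det(x·I − A) (e.g. by cofactor expansion or by noting that A is similar to its Jordan form J, which has the same characteristic polynomial as A) gives
  χ_A(x) = x^3 - 15*x^2 + 75*x - 125
which factors as (x - 5)^3. The eigenvalues (with algebraic multiplicities) are λ = 5 with multiplicity 3.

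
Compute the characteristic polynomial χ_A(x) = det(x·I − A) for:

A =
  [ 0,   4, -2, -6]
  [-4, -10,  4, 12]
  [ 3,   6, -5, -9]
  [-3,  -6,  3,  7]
x^4 + 8*x^3 + 24*x^2 + 32*x + 16

Expanding det(x·I − A) (e.g. by cofactor expansion or by noting that A is similar to its Jordan form J, which has the same characteristic polynomial as A) gives
  χ_A(x) = x^4 + 8*x^3 + 24*x^2 + 32*x + 16
which factors as (x + 2)^4. The eigenvalues (with algebraic multiplicities) are λ = -2 with multiplicity 4.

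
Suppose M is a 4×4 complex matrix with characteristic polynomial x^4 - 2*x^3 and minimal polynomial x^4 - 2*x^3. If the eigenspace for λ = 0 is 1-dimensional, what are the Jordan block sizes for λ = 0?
Block sizes for λ = 0: [3]

Step 1 — from the characteristic polynomial, algebraic multiplicity of λ = 0 is 3. From dim ker(M − (0)·I) = 1, there are exactly 1 Jordan blocks for λ = 0.
Step 2 — from the minimal polynomial, the factor (x − 0)^3 tells us the largest block for λ = 0 has size 3.
Step 3 — with total size 3, 1 blocks, and largest block 3, the block sizes (in nonincreasing order) are [3].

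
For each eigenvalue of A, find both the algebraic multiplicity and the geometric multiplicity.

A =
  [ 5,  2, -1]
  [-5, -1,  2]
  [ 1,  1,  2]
λ = 2: alg = 3, geom = 1

Step 1 — factor the characteristic polynomial to read off the algebraic multiplicities:
  χ_A(x) = (x - 2)^3

Step 2 — compute geometric multiplicities via the rank-nullity identity g(λ) = n − rank(A − λI):
  rank(A − (2)·I) = 2, so dim ker(A − (2)·I) = n − 2 = 1

Summary:
  λ = 2: algebraic multiplicity = 3, geometric multiplicity = 1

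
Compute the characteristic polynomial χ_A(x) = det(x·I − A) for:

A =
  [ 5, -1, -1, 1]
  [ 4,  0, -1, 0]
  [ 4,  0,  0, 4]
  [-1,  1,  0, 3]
x^4 - 8*x^3 + 24*x^2 - 32*x + 16

Expanding det(x·I − A) (e.g. by cofactor expansion or by noting that A is similar to its Jordan form J, which has the same characteristic polynomial as A) gives
  χ_A(x) = x^4 - 8*x^3 + 24*x^2 - 32*x + 16
which factors as (x - 2)^4. The eigenvalues (with algebraic multiplicities) are λ = 2 with multiplicity 4.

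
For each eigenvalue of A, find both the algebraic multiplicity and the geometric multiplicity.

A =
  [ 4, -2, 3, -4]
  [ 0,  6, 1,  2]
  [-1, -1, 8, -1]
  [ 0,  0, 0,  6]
λ = 6: alg = 4, geom = 2

Step 1 — factor the characteristic polynomial to read off the algebraic multiplicities:
  χ_A(x) = (x - 6)^4

Step 2 — compute geometric multiplicities via the rank-nullity identity g(λ) = n − rank(A − λI):
  rank(A − (6)·I) = 2, so dim ker(A − (6)·I) = n − 2 = 2

Summary:
  λ = 6: algebraic multiplicity = 4, geometric multiplicity = 2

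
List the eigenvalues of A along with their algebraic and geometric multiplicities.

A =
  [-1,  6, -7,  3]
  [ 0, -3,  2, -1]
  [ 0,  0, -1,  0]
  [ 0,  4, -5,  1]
λ = -1: alg = 4, geom = 2

Step 1 — factor the characteristic polynomial to read off the algebraic multiplicities:
  χ_A(x) = (x + 1)^4

Step 2 — compute geometric multiplicities via the rank-nullity identity g(λ) = n − rank(A − λI):
  rank(A − (-1)·I) = 2, so dim ker(A − (-1)·I) = n − 2 = 2

Summary:
  λ = -1: algebraic multiplicity = 4, geometric multiplicity = 2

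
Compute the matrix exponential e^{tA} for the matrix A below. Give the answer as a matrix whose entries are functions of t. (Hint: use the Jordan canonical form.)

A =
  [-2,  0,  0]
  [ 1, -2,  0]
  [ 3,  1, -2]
e^{tA} =
  [exp(-2*t), 0, 0]
  [t*exp(-2*t), exp(-2*t), 0]
  [t^2*exp(-2*t)/2 + 3*t*exp(-2*t), t*exp(-2*t), exp(-2*t)]

Strategy: write A = P · J · P⁻¹ where J is a Jordan canonical form, so e^{tA} = P · e^{tJ} · P⁻¹, and e^{tJ} can be computed block-by-block.

A has Jordan form
J =
  [-2,  1,  0]
  [ 0, -2,  1]
  [ 0,  0, -2]
(up to reordering of blocks).

Per-block formulas:
  For a 3×3 Jordan block J_3(-2): exp(t · J_3(-2)) = e^(-2t)·(I + t·N + (t^2/2)·N^2), where N is the 3×3 nilpotent shift.

After assembling e^{tJ} and conjugating by P, we get:

e^{tA} =
  [exp(-2*t), 0, 0]
  [t*exp(-2*t), exp(-2*t), 0]
  [t^2*exp(-2*t)/2 + 3*t*exp(-2*t), t*exp(-2*t), exp(-2*t)]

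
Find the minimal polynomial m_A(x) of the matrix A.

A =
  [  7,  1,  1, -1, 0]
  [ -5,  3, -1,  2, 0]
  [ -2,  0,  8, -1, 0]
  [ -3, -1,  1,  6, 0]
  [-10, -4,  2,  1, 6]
x^3 - 18*x^2 + 108*x - 216

The characteristic polynomial is χ_A(x) = (x - 6)^5, so the eigenvalues are known. The minimal polynomial is
  m_A(x) = Π_λ (x − λ)^{k_λ}
where k_λ is the size of the *largest* Jordan block for λ (equivalently, the smallest k with (A − λI)^k v = 0 for every generalised eigenvector v of λ).

  λ = 6: largest Jordan block has size 3, contributing (x − 6)^3

So m_A(x) = (x - 6)^3 = x^3 - 18*x^2 + 108*x - 216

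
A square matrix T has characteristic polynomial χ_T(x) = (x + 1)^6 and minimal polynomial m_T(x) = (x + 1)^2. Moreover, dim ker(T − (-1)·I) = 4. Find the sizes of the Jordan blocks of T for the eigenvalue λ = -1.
Block sizes for λ = -1: [2, 2, 1, 1]

Step 1 — from the characteristic polynomial, algebraic multiplicity of λ = -1 is 6. From dim ker(T − (-1)·I) = 4, there are exactly 4 Jordan blocks for λ = -1.
Step 2 — from the minimal polynomial, the factor (x + 1)^2 tells us the largest block for λ = -1 has size 2.
Step 3 — with total size 6, 4 blocks, and largest block 2, the block sizes (in nonincreasing order) are [2, 2, 1, 1].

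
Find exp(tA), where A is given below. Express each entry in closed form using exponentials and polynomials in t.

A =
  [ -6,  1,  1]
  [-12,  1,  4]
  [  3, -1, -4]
e^{tA} =
  [-3*t*exp(-3*t) + exp(-3*t), t*exp(-3*t), t*exp(-3*t)]
  [-12*t*exp(-3*t), 4*t*exp(-3*t) + exp(-3*t), 4*t*exp(-3*t)]
  [3*t*exp(-3*t), -t*exp(-3*t), -t*exp(-3*t) + exp(-3*t)]

Strategy: write A = P · J · P⁻¹ where J is a Jordan canonical form, so e^{tA} = P · e^{tJ} · P⁻¹, and e^{tJ} can be computed block-by-block.

A has Jordan form
J =
  [-3,  1,  0]
  [ 0, -3,  0]
  [ 0,  0, -3]
(up to reordering of blocks).

Per-block formulas:
  For a 2×2 Jordan block J_2(-3): exp(t · J_2(-3)) = e^(-3t)·(I + t·N), where N is the 2×2 nilpotent shift.
  For a 1×1 block at λ = -3: exp(t · [-3]) = [e^(-3t)].

After assembling e^{tJ} and conjugating by P, we get:

e^{tA} =
  [-3*t*exp(-3*t) + exp(-3*t), t*exp(-3*t), t*exp(-3*t)]
  [-12*t*exp(-3*t), 4*t*exp(-3*t) + exp(-3*t), 4*t*exp(-3*t)]
  [3*t*exp(-3*t), -t*exp(-3*t), -t*exp(-3*t) + exp(-3*t)]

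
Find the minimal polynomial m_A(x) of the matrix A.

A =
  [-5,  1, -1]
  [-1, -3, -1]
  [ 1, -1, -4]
x^3 + 12*x^2 + 48*x + 64

The characteristic polynomial is χ_A(x) = (x + 4)^3, so the eigenvalues are known. The minimal polynomial is
  m_A(x) = Π_λ (x − λ)^{k_λ}
where k_λ is the size of the *largest* Jordan block for λ (equivalently, the smallest k with (A − λI)^k v = 0 for every generalised eigenvector v of λ).

  λ = -4: largest Jordan block has size 3, contributing (x + 4)^3

So m_A(x) = (x + 4)^3 = x^3 + 12*x^2 + 48*x + 64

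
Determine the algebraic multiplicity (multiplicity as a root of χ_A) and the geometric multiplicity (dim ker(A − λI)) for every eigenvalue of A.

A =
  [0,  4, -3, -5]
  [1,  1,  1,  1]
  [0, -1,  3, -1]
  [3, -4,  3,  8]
λ = 3: alg = 4, geom = 2

Step 1 — factor the characteristic polynomial to read off the algebraic multiplicities:
  χ_A(x) = (x - 3)^4

Step 2 — compute geometric multiplicities via the rank-nullity identity g(λ) = n − rank(A − λI):
  rank(A − (3)·I) = 2, so dim ker(A − (3)·I) = n − 2 = 2

Summary:
  λ = 3: algebraic multiplicity = 4, geometric multiplicity = 2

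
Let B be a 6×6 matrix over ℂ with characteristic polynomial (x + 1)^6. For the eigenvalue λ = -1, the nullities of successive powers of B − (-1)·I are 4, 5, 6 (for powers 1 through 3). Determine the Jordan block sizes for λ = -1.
Block sizes for λ = -1: [3, 1, 1, 1]

From the dimensions of kernels of powers, the number of Jordan blocks of size at least j is d_j − d_{j−1} where d_j = dim ker(N^j) (with d_0 = 0). Computing the differences gives [4, 1, 1].
The number of blocks of size exactly k is (#blocks of size ≥ k) − (#blocks of size ≥ k + 1), so the partition is: 3 block(s) of size 1, 1 block(s) of size 3.
In nonincreasing order the block sizes are [3, 1, 1, 1].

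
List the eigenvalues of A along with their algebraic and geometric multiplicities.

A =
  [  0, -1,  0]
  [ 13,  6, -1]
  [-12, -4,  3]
λ = 3: alg = 3, geom = 1

Step 1 — factor the characteristic polynomial to read off the algebraic multiplicities:
  χ_A(x) = (x - 3)^3

Step 2 — compute geometric multiplicities via the rank-nullity identity g(λ) = n − rank(A − λI):
  rank(A − (3)·I) = 2, so dim ker(A − (3)·I) = n − 2 = 1

Summary:
  λ = 3: algebraic multiplicity = 3, geometric multiplicity = 1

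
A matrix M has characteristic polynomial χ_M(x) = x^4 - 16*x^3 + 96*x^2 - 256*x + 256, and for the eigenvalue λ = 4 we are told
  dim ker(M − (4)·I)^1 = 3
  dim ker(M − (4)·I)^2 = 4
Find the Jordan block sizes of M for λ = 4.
Block sizes for λ = 4: [2, 1, 1]

From the dimensions of kernels of powers, the number of Jordan blocks of size at least j is d_j − d_{j−1} where d_j = dim ker(N^j) (with d_0 = 0). Computing the differences gives [3, 1].
The number of blocks of size exactly k is (#blocks of size ≥ k) − (#blocks of size ≥ k + 1), so the partition is: 2 block(s) of size 1, 1 block(s) of size 2.
In nonincreasing order the block sizes are [2, 1, 1].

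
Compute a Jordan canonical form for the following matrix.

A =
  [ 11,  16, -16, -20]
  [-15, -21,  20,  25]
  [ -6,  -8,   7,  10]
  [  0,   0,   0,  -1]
J_2(-1) ⊕ J_1(-1) ⊕ J_1(-1)

The characteristic polynomial is
  det(x·I − A) = x^4 + 4*x^3 + 6*x^2 + 4*x + 1 = (x + 1)^4

Eigenvalues and multiplicities (the geometric multiplicity of λ is n − rank(A − λI), which equals the number of Jordan blocks for λ):
  λ = -1: algebraic multiplicity = 4, geometric multiplicity = 3

Determining the block sizes for each eigenvalue:
  λ = -1: 3 blocks summing to 4 forces exactly one block of size 2 and the rest size 1 → block sizes [2, 1, 1]

Assembling the blocks gives a Jordan form
J =
  [-1,  1,  0,  0]
  [ 0, -1,  0,  0]
  [ 0,  0, -1,  0]
  [ 0,  0,  0, -1]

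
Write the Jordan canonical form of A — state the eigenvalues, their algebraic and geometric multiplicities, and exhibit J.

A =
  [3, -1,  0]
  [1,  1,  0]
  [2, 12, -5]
J_1(-5) ⊕ J_2(2)

The characteristic polynomial is
  det(x·I − A) = x^3 + x^2 - 16*x + 20 = (x - 2)^2*(x + 5)

Eigenvalues and multiplicities (the geometric multiplicity of λ is n − rank(A − λI), which equals the number of Jordan blocks for λ):
  λ = -5: algebraic multiplicity = 1, geometric multiplicity = 1
  λ = 2: algebraic multiplicity = 2, geometric multiplicity = 1

Determining the block sizes for each eigenvalue:
  λ = -5: one block (gm = 1), so the single block has size am = 1 → block sizes [1]
  λ = 2: one block (gm = 1), so the single block has size am = 2 → block sizes [2]

Assembling the blocks gives a Jordan form
J =
  [-5, 0, 0]
  [ 0, 2, 1]
  [ 0, 0, 2]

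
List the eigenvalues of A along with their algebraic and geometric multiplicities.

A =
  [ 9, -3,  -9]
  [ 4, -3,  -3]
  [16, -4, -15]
λ = -3: alg = 3, geom = 1

Step 1 — factor the characteristic polynomial to read off the algebraic multiplicities:
  χ_A(x) = (x + 3)^3

Step 2 — compute geometric multiplicities via the rank-nullity identity g(λ) = n − rank(A − λI):
  rank(A − (-3)·I) = 2, so dim ker(A − (-3)·I) = n − 2 = 1

Summary:
  λ = -3: algebraic multiplicity = 3, geometric multiplicity = 1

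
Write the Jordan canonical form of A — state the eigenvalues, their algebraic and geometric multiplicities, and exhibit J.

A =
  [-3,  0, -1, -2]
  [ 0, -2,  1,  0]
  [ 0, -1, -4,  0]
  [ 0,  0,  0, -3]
J_3(-3) ⊕ J_1(-3)

The characteristic polynomial is
  det(x·I − A) = x^4 + 12*x^3 + 54*x^2 + 108*x + 81 = (x + 3)^4

Eigenvalues and multiplicities (the geometric multiplicity of λ is n − rank(A − λI), which equals the number of Jordan blocks for λ):
  λ = -3: algebraic multiplicity = 4, geometric multiplicity = 2

Determining the block sizes for each eigenvalue:
  λ = -3: with am = 4 and gm = 2, the partition is not yet determined (e.g. several partitions of 4 into 2 parts exist). Let N = A − (-3)·I. Computing rank(N^1) = 2, rank(N^2) = 1, rank(N^3) = 0; the number of blocks of size ≥ j is rank(N^{j−1}) − rank(N^j), giving [2, 1, 1]. So we have 1 block(s) of size 3, 1 block(s) of size 1 → block sizes [3, 1]

Assembling the blocks gives a Jordan form
J =
  [-3,  1,  0,  0]
  [ 0, -3,  1,  0]
  [ 0,  0, -3,  0]
  [ 0,  0,  0, -3]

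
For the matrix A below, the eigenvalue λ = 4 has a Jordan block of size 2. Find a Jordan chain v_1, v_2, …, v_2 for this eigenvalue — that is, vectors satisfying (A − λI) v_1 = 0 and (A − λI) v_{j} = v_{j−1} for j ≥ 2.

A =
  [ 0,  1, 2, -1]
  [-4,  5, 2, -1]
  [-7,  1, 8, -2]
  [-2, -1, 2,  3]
A Jordan chain for λ = 4 of length 2:
v_1 = (-4, -4, -7, -2)ᵀ
v_2 = (1, 0, 0, 0)ᵀ

Let N = A − (4)·I. We want v_2 with N^2 v_2 = 0 but N^1 v_2 ≠ 0; then v_{j-1} := N · v_j for j = 2, …, 2.

Pick v_2 = (1, 0, 0, 0)ᵀ.
Then v_1 = N · v_2 = (-4, -4, -7, -2)ᵀ.

Sanity check: (A − (4)·I) v_1 = (0, 0, 0, 0)ᵀ = 0. ✓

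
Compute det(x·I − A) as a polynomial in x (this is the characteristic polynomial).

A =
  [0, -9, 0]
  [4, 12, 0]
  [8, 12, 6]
x^3 - 18*x^2 + 108*x - 216

Expanding det(x·I − A) (e.g. by cofactor expansion or by noting that A is similar to its Jordan form J, which has the same characteristic polynomial as A) gives
  χ_A(x) = x^3 - 18*x^2 + 108*x - 216
which factors as (x - 6)^3. The eigenvalues (with algebraic multiplicities) are λ = 6 with multiplicity 3.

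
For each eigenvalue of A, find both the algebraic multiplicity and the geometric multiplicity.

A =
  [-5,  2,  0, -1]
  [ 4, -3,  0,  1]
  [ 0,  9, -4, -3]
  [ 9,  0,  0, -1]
λ = -4: alg = 3, geom = 2; λ = -1: alg = 1, geom = 1

Step 1 — factor the characteristic polynomial to read off the algebraic multiplicities:
  χ_A(x) = (x + 1)*(x + 4)^3

Step 2 — compute geometric multiplicities via the rank-nullity identity g(λ) = n − rank(A − λI):
  rank(A − (-4)·I) = 2, so dim ker(A − (-4)·I) = n − 2 = 2
  rank(A − (-1)·I) = 3, so dim ker(A − (-1)·I) = n − 3 = 1

Summary:
  λ = -4: algebraic multiplicity = 3, geometric multiplicity = 2
  λ = -1: algebraic multiplicity = 1, geometric multiplicity = 1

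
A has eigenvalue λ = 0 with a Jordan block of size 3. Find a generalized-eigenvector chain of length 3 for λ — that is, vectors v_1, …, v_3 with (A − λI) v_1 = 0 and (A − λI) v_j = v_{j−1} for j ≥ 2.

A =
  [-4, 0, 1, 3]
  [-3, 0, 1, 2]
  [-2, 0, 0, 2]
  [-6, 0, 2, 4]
A Jordan chain for λ = 0 of length 3:
v_1 = (-4, -2, -4, -4)ᵀ
v_2 = (-4, -3, -2, -6)ᵀ
v_3 = (1, 0, 0, 0)ᵀ

Let N = A − (0)·I. We want v_3 with N^3 v_3 = 0 but N^2 v_3 ≠ 0; then v_{j-1} := N · v_j for j = 3, …, 2.

Pick v_3 = (1, 0, 0, 0)ᵀ.
Then v_2 = N · v_3 = (-4, -3, -2, -6)ᵀ.
Then v_1 = N · v_2 = (-4, -2, -4, -4)ᵀ.

Sanity check: (A − (0)·I) v_1 = (0, 0, 0, 0)ᵀ = 0. ✓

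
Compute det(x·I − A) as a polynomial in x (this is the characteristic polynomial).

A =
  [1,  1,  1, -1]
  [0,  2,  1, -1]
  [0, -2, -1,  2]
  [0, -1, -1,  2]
x^4 - 4*x^3 + 6*x^2 - 4*x + 1

Expanding det(x·I − A) (e.g. by cofactor expansion or by noting that A is similar to its Jordan form J, which has the same characteristic polynomial as A) gives
  χ_A(x) = x^4 - 4*x^3 + 6*x^2 - 4*x + 1
which factors as (x - 1)^4. The eigenvalues (with algebraic multiplicities) are λ = 1 with multiplicity 4.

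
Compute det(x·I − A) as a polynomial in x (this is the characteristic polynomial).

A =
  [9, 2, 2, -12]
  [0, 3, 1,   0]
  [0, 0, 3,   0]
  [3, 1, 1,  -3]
x^4 - 12*x^3 + 54*x^2 - 108*x + 81

Expanding det(x·I − A) (e.g. by cofactor expansion or by noting that A is similar to its Jordan form J, which has the same characteristic polynomial as A) gives
  χ_A(x) = x^4 - 12*x^3 + 54*x^2 - 108*x + 81
which factors as (x - 3)^4. The eigenvalues (with algebraic multiplicities) are λ = 3 with multiplicity 4.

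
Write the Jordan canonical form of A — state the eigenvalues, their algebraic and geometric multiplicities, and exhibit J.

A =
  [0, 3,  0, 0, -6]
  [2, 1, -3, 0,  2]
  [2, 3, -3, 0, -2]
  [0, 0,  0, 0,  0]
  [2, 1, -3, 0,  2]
J_3(0) ⊕ J_1(0) ⊕ J_1(0)

The characteristic polynomial is
  det(x·I − A) = x^5

Eigenvalues and multiplicities (the geometric multiplicity of λ is n − rank(A − λI), which equals the number of Jordan blocks for λ):
  λ = 0: algebraic multiplicity = 5, geometric multiplicity = 3

Determining the block sizes for each eigenvalue:
  λ = 0: with am = 5 and gm = 3, the partition is not yet determined (e.g. several partitions of 5 into 3 parts exist). Let N = A − (0)·I. Computing rank(N^1) = 2, rank(N^2) = 1, rank(N^3) = 0; the number of blocks of size ≥ j is rank(N^{j−1}) − rank(N^j), giving [3, 1, 1]. So we have 1 block(s) of size 3, 2 block(s) of size 1 → block sizes [3, 1, 1]

Assembling the blocks gives a Jordan form
J =
  [0, 1, 0, 0, 0]
  [0, 0, 1, 0, 0]
  [0, 0, 0, 0, 0]
  [0, 0, 0, 0, 0]
  [0, 0, 0, 0, 0]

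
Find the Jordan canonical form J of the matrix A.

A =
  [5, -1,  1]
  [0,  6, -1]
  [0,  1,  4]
J_2(5) ⊕ J_1(5)

The characteristic polynomial is
  det(x·I − A) = x^3 - 15*x^2 + 75*x - 125 = (x - 5)^3

Eigenvalues and multiplicities (the geometric multiplicity of λ is n − rank(A − λI), which equals the number of Jordan blocks for λ):
  λ = 5: algebraic multiplicity = 3, geometric multiplicity = 2

Determining the block sizes for each eigenvalue:
  λ = 5: 2 blocks summing to 3 forces exactly one block of size 2 and the rest size 1 → block sizes [2, 1]

Assembling the blocks gives a Jordan form
J =
  [5, 1, 0]
  [0, 5, 0]
  [0, 0, 5]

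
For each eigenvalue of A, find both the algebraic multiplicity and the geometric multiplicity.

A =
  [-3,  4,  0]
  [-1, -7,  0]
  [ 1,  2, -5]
λ = -5: alg = 3, geom = 2

Step 1 — factor the characteristic polynomial to read off the algebraic multiplicities:
  χ_A(x) = (x + 5)^3

Step 2 — compute geometric multiplicities via the rank-nullity identity g(λ) = n − rank(A − λI):
  rank(A − (-5)·I) = 1, so dim ker(A − (-5)·I) = n − 1 = 2

Summary:
  λ = -5: algebraic multiplicity = 3, geometric multiplicity = 2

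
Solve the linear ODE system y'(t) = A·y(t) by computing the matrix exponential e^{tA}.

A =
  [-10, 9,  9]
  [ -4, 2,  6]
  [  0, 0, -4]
e^{tA} =
  [-6*t*exp(-4*t) + exp(-4*t), 9*t*exp(-4*t), 9*t*exp(-4*t)]
  [-4*t*exp(-4*t), 6*t*exp(-4*t) + exp(-4*t), 6*t*exp(-4*t)]
  [0, 0, exp(-4*t)]

Strategy: write A = P · J · P⁻¹ where J is a Jordan canonical form, so e^{tA} = P · e^{tJ} · P⁻¹, and e^{tJ} can be computed block-by-block.

A has Jordan form
J =
  [-4,  1,  0]
  [ 0, -4,  0]
  [ 0,  0, -4]
(up to reordering of blocks).

Per-block formulas:
  For a 1×1 block at λ = -4: exp(t · [-4]) = [e^(-4t)].
  For a 2×2 Jordan block J_2(-4): exp(t · J_2(-4)) = e^(-4t)·(I + t·N), where N is the 2×2 nilpotent shift.

After assembling e^{tJ} and conjugating by P, we get:

e^{tA} =
  [-6*t*exp(-4*t) + exp(-4*t), 9*t*exp(-4*t), 9*t*exp(-4*t)]
  [-4*t*exp(-4*t), 6*t*exp(-4*t) + exp(-4*t), 6*t*exp(-4*t)]
  [0, 0, exp(-4*t)]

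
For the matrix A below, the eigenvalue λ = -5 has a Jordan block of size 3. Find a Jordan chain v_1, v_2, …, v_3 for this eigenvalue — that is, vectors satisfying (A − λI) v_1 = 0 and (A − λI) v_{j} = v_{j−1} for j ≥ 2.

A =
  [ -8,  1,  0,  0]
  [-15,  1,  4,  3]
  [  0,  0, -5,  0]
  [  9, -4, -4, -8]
A Jordan chain for λ = -5 of length 3:
v_1 = (-6, -18, 0, 6)ᵀ
v_2 = (-3, -15, 0, 9)ᵀ
v_3 = (1, 0, 0, 0)ᵀ

Let N = A − (-5)·I. We want v_3 with N^3 v_3 = 0 but N^2 v_3 ≠ 0; then v_{j-1} := N · v_j for j = 3, …, 2.

Pick v_3 = (1, 0, 0, 0)ᵀ.
Then v_2 = N · v_3 = (-3, -15, 0, 9)ᵀ.
Then v_1 = N · v_2 = (-6, -18, 0, 6)ᵀ.

Sanity check: (A − (-5)·I) v_1 = (0, 0, 0, 0)ᵀ = 0. ✓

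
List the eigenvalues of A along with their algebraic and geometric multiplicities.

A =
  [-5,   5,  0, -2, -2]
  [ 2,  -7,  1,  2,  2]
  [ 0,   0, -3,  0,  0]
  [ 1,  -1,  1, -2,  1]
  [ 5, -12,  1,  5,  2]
λ = -3: alg = 5, geom = 2

Step 1 — factor the characteristic polynomial to read off the algebraic multiplicities:
  χ_A(x) = (x + 3)^5

Step 2 — compute geometric multiplicities via the rank-nullity identity g(λ) = n − rank(A − λI):
  rank(A − (-3)·I) = 3, so dim ker(A − (-3)·I) = n − 3 = 2

Summary:
  λ = -3: algebraic multiplicity = 5, geometric multiplicity = 2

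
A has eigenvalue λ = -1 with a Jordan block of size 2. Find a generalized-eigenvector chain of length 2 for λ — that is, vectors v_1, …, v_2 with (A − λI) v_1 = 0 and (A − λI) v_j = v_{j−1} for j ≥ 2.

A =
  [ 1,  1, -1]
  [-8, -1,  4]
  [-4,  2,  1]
A Jordan chain for λ = -1 of length 2:
v_1 = (1, 0, 2)ᵀ
v_2 = (0, 1, 0)ᵀ

Let N = A − (-1)·I. We want v_2 with N^2 v_2 = 0 but N^1 v_2 ≠ 0; then v_{j-1} := N · v_j for j = 2, …, 2.

Pick v_2 = (0, 1, 0)ᵀ.
Then v_1 = N · v_2 = (1, 0, 2)ᵀ.

Sanity check: (A − (-1)·I) v_1 = (0, 0, 0)ᵀ = 0. ✓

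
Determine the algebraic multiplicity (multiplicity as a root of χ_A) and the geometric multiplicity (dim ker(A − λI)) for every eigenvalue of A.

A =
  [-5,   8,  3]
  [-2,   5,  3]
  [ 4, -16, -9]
λ = -3: alg = 3, geom = 2

Step 1 — factor the characteristic polynomial to read off the algebraic multiplicities:
  χ_A(x) = (x + 3)^3

Step 2 — compute geometric multiplicities via the rank-nullity identity g(λ) = n − rank(A − λI):
  rank(A − (-3)·I) = 1, so dim ker(A − (-3)·I) = n − 1 = 2

Summary:
  λ = -3: algebraic multiplicity = 3, geometric multiplicity = 2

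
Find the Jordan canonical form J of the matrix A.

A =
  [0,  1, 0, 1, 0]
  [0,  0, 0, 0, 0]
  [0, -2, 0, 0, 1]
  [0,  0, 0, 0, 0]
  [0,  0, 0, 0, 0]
J_2(0) ⊕ J_2(0) ⊕ J_1(0)

The characteristic polynomial is
  det(x·I − A) = x^5

Eigenvalues and multiplicities (the geometric multiplicity of λ is n − rank(A − λI), which equals the number of Jordan blocks for λ):
  λ = 0: algebraic multiplicity = 5, geometric multiplicity = 3

Determining the block sizes for each eigenvalue:
  λ = 0: with am = 5 and gm = 3, the partition is not yet determined (e.g. several partitions of 5 into 3 parts exist). Let N = A − (0)·I. Computing rank(N^1) = 2, rank(N^2) = 0; the number of blocks of size ≥ j is rank(N^{j−1}) − rank(N^j), giving [3, 2]. So we have 2 block(s) of size 2, 1 block(s) of size 1 → block sizes [2, 2, 1]

Assembling the blocks gives a Jordan form
J =
  [0, 1, 0, 0, 0]
  [0, 0, 0, 0, 0]
  [0, 0, 0, 1, 0]
  [0, 0, 0, 0, 0]
  [0, 0, 0, 0, 0]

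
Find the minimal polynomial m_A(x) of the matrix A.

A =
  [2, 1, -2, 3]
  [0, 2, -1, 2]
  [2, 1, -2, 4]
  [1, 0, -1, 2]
x^2 - 2*x + 1

The characteristic polynomial is χ_A(x) = (x - 1)^4, so the eigenvalues are known. The minimal polynomial is
  m_A(x) = Π_λ (x − λ)^{k_λ}
where k_λ is the size of the *largest* Jordan block for λ (equivalently, the smallest k with (A − λI)^k v = 0 for every generalised eigenvector v of λ).

  λ = 1: largest Jordan block has size 2, contributing (x − 1)^2

So m_A(x) = (x - 1)^2 = x^2 - 2*x + 1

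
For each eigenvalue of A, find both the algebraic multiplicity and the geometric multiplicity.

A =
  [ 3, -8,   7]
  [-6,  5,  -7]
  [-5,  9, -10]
λ = -3: alg = 2, geom = 1; λ = 4: alg = 1, geom = 1

Step 1 — factor the characteristic polynomial to read off the algebraic multiplicities:
  χ_A(x) = (x - 4)*(x + 3)^2

Step 2 — compute geometric multiplicities via the rank-nullity identity g(λ) = n − rank(A − λI):
  rank(A − (-3)·I) = 2, so dim ker(A − (-3)·I) = n − 2 = 1
  rank(A − (4)·I) = 2, so dim ker(A − (4)·I) = n − 2 = 1

Summary:
  λ = -3: algebraic multiplicity = 2, geometric multiplicity = 1
  λ = 4: algebraic multiplicity = 1, geometric multiplicity = 1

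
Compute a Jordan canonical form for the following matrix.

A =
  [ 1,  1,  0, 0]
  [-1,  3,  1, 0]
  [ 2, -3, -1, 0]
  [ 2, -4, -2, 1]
J_3(1) ⊕ J_1(1)

The characteristic polynomial is
  det(x·I − A) = x^4 - 4*x^3 + 6*x^2 - 4*x + 1 = (x - 1)^4

Eigenvalues and multiplicities (the geometric multiplicity of λ is n − rank(A − λI), which equals the number of Jordan blocks for λ):
  λ = 1: algebraic multiplicity = 4, geometric multiplicity = 2

Determining the block sizes for each eigenvalue:
  λ = 1: with am = 4 and gm = 2, the partition is not yet determined (e.g. several partitions of 4 into 2 parts exist). Let N = A − (1)·I. Computing rank(N^1) = 2, rank(N^2) = 1, rank(N^3) = 0; the number of blocks of size ≥ j is rank(N^{j−1}) − rank(N^j), giving [2, 1, 1]. So we have 1 block(s) of size 3, 1 block(s) of size 1 → block sizes [3, 1]

Assembling the blocks gives a Jordan form
J =
  [1, 1, 0, 0]
  [0, 1, 1, 0]
  [0, 0, 1, 0]
  [0, 0, 0, 1]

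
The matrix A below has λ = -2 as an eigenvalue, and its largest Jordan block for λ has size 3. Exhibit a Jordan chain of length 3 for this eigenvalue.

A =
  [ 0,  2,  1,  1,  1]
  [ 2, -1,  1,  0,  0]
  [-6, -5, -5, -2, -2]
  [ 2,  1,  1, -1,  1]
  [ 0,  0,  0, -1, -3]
A Jordan chain for λ = -2 of length 3:
v_1 = (4, 0, -8, 2, -2)ᵀ
v_2 = (2, 2, -6, 2, 0)ᵀ
v_3 = (1, 0, 0, 0, 0)ᵀ

Let N = A − (-2)·I. We want v_3 with N^3 v_3 = 0 but N^2 v_3 ≠ 0; then v_{j-1} := N · v_j for j = 3, …, 2.

Pick v_3 = (1, 0, 0, 0, 0)ᵀ.
Then v_2 = N · v_3 = (2, 2, -6, 2, 0)ᵀ.
Then v_1 = N · v_2 = (4, 0, -8, 2, -2)ᵀ.

Sanity check: (A − (-2)·I) v_1 = (0, 0, 0, 0, 0)ᵀ = 0. ✓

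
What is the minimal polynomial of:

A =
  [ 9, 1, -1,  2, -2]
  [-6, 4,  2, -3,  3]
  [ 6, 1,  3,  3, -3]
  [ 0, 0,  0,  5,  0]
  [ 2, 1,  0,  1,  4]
x^2 - 10*x + 25

The characteristic polynomial is χ_A(x) = (x - 5)^5, so the eigenvalues are known. The minimal polynomial is
  m_A(x) = Π_λ (x − λ)^{k_λ}
where k_λ is the size of the *largest* Jordan block for λ (equivalently, the smallest k with (A − λI)^k v = 0 for every generalised eigenvector v of λ).

  λ = 5: largest Jordan block has size 2, contributing (x − 5)^2

So m_A(x) = (x - 5)^2 = x^2 - 10*x + 25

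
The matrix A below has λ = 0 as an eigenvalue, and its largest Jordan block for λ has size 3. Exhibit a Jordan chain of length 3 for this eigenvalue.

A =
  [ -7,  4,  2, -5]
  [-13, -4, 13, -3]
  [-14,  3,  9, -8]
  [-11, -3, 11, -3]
A Jordan chain for λ = 0 of length 3:
v_1 = (1, 6, 4, 5)ᵀ
v_2 = (-3, -17, -11, -14)ᵀ
v_3 = (1, 1, 0, 0)ᵀ

Let N = A − (0)·I. We want v_3 with N^3 v_3 = 0 but N^2 v_3 ≠ 0; then v_{j-1} := N · v_j for j = 3, …, 2.

Pick v_3 = (1, 1, 0, 0)ᵀ.
Then v_2 = N · v_3 = (-3, -17, -11, -14)ᵀ.
Then v_1 = N · v_2 = (1, 6, 4, 5)ᵀ.

Sanity check: (A − (0)·I) v_1 = (0, 0, 0, 0)ᵀ = 0. ✓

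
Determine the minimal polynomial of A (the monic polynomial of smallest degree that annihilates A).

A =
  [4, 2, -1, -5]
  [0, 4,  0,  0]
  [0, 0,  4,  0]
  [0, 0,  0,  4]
x^2 - 8*x + 16

The characteristic polynomial is χ_A(x) = (x - 4)^4, so the eigenvalues are known. The minimal polynomial is
  m_A(x) = Π_λ (x − λ)^{k_λ}
where k_λ is the size of the *largest* Jordan block for λ (equivalently, the smallest k with (A − λI)^k v = 0 for every generalised eigenvector v of λ).

  λ = 4: largest Jordan block has size 2, contributing (x − 4)^2

So m_A(x) = (x - 4)^2 = x^2 - 8*x + 16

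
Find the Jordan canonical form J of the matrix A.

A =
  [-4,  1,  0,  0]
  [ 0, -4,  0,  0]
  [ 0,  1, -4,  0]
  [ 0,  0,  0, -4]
J_2(-4) ⊕ J_1(-4) ⊕ J_1(-4)

The characteristic polynomial is
  det(x·I − A) = x^4 + 16*x^3 + 96*x^2 + 256*x + 256 = (x + 4)^4

Eigenvalues and multiplicities (the geometric multiplicity of λ is n − rank(A − λI), which equals the number of Jordan blocks for λ):
  λ = -4: algebraic multiplicity = 4, geometric multiplicity = 3

Determining the block sizes for each eigenvalue:
  λ = -4: 3 blocks summing to 4 forces exactly one block of size 2 and the rest size 1 → block sizes [2, 1, 1]

Assembling the blocks gives a Jordan form
J =
  [-4,  1,  0,  0]
  [ 0, -4,  0,  0]
  [ 0,  0, -4,  0]
  [ 0,  0,  0, -4]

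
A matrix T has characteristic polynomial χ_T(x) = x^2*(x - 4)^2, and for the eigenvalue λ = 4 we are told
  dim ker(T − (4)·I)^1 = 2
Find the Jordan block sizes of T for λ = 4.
Block sizes for λ = 4: [1, 1]

From the dimensions of kernels of powers, the number of Jordan blocks of size at least j is d_j − d_{j−1} where d_j = dim ker(N^j) (with d_0 = 0). Computing the differences gives [2].
The number of blocks of size exactly k is (#blocks of size ≥ k) − (#blocks of size ≥ k + 1), so the partition is: 2 block(s) of size 1.
In nonincreasing order the block sizes are [1, 1].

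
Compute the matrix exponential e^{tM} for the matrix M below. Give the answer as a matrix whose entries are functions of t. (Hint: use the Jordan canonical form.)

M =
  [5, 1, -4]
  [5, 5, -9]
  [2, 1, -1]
e^{tM} =
  [t^2*exp(3*t)/2 + 2*t*exp(3*t) + exp(3*t), t*exp(3*t), -t^2*exp(3*t)/2 - 4*t*exp(3*t)]
  [t^2*exp(3*t) + 5*t*exp(3*t), 2*t*exp(3*t) + exp(3*t), -t^2*exp(3*t) - 9*t*exp(3*t)]
  [t^2*exp(3*t)/2 + 2*t*exp(3*t), t*exp(3*t), -t^2*exp(3*t)/2 - 4*t*exp(3*t) + exp(3*t)]

Strategy: write M = P · J · P⁻¹ where J is a Jordan canonical form, so e^{tM} = P · e^{tJ} · P⁻¹, and e^{tJ} can be computed block-by-block.

M has Jordan form
J =
  [3, 1, 0]
  [0, 3, 1]
  [0, 0, 3]
(up to reordering of blocks).

Per-block formulas:
  For a 3×3 Jordan block J_3(3): exp(t · J_3(3)) = e^(3t)·(I + t·N + (t^2/2)·N^2), where N is the 3×3 nilpotent shift.

After assembling e^{tJ} and conjugating by P, we get:

e^{tM} =
  [t^2*exp(3*t)/2 + 2*t*exp(3*t) + exp(3*t), t*exp(3*t), -t^2*exp(3*t)/2 - 4*t*exp(3*t)]
  [t^2*exp(3*t) + 5*t*exp(3*t), 2*t*exp(3*t) + exp(3*t), -t^2*exp(3*t) - 9*t*exp(3*t)]
  [t^2*exp(3*t)/2 + 2*t*exp(3*t), t*exp(3*t), -t^2*exp(3*t)/2 - 4*t*exp(3*t) + exp(3*t)]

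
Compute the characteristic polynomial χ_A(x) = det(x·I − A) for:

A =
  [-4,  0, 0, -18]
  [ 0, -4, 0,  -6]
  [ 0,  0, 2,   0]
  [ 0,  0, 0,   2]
x^4 + 4*x^3 - 12*x^2 - 32*x + 64

Expanding det(x·I − A) (e.g. by cofactor expansion or by noting that A is similar to its Jordan form J, which has the same characteristic polynomial as A) gives
  χ_A(x) = x^4 + 4*x^3 - 12*x^2 - 32*x + 64
which factors as (x - 2)^2*(x + 4)^2. The eigenvalues (with algebraic multiplicities) are λ = -4 with multiplicity 2, λ = 2 with multiplicity 2.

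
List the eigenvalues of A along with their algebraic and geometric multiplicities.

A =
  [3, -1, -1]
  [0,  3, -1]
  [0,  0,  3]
λ = 3: alg = 3, geom = 1

Step 1 — factor the characteristic polynomial to read off the algebraic multiplicities:
  χ_A(x) = (x - 3)^3

Step 2 — compute geometric multiplicities via the rank-nullity identity g(λ) = n − rank(A − λI):
  rank(A − (3)·I) = 2, so dim ker(A − (3)·I) = n − 2 = 1

Summary:
  λ = 3: algebraic multiplicity = 3, geometric multiplicity = 1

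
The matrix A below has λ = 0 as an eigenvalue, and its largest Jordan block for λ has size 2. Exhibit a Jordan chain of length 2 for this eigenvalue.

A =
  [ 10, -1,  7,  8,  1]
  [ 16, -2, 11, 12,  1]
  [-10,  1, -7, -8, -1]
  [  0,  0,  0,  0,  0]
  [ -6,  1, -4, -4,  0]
A Jordan chain for λ = 0 of length 2:
v_1 = (-1, -2, 1, 0, 1)ᵀ
v_2 = (0, 1, 0, 0, 0)ᵀ

Let N = A − (0)·I. We want v_2 with N^2 v_2 = 0 but N^1 v_2 ≠ 0; then v_{j-1} := N · v_j for j = 2, …, 2.

Pick v_2 = (0, 1, 0, 0, 0)ᵀ.
Then v_1 = N · v_2 = (-1, -2, 1, 0, 1)ᵀ.

Sanity check: (A − (0)·I) v_1 = (0, 0, 0, 0, 0)ᵀ = 0. ✓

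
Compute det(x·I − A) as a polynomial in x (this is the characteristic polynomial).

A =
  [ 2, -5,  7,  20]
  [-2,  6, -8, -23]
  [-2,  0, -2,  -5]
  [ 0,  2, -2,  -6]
x^4

Expanding det(x·I − A) (e.g. by cofactor expansion or by noting that A is similar to its Jordan form J, which has the same characteristic polynomial as A) gives
  χ_A(x) = x^4
which factors as x^4. The eigenvalues (with algebraic multiplicities) are λ = 0 with multiplicity 4.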